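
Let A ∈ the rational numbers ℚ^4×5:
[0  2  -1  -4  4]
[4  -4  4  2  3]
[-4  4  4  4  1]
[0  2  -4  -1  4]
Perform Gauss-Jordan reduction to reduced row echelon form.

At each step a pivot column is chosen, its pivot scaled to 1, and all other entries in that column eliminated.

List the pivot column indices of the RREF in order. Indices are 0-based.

pivot columns: 0, 1, 2, 3

pivot(0,0): swap R0↔R1
pivot(0,0)=4: scale R0 → (1, -1, 1, 1/2, 3/4)
  clear (2,0): R2 −= (-4)R0 → (0, 0, 8, 6, 4)
pivot(1,1)=2: scale R1 → (0, 1, -1/2, -2, 2)
  clear (0,1): R0 −= (-1)R1 → (1, 0, 1/2, -3/2, 11/4)
  clear (3,1): R3 −= (2)R1 → (0, 0, -3, 3, 0)
pivot(2,2)=8: scale R2 → (0, 0, 1, 3/4, 1/2)
  clear (0,2): R0 −= (1/2)R2 → (1, 0, 0, -15/8, 5/2)
  clear (1,2): R1 −= (-1/2)R2 → (0, 1, 0, -13/8, 9/4)
  clear (3,2): R3 −= (-3)R2 → (0, 0, 0, 21/4, 3/2)
pivot(3,3)=21/4: scale R3 → (0, 0, 0, 1, 2/7)
  clear (0,3): R0 −= (-15/8)R3 → (1, 0, 0, 0, 85/28)
  clear (1,3): R1 −= (-13/8)R3 → (0, 1, 0, 0, 19/7)
  clear (2,3): R2 −= (3/4)R3 → (0, 0, 1, 0, 2/7)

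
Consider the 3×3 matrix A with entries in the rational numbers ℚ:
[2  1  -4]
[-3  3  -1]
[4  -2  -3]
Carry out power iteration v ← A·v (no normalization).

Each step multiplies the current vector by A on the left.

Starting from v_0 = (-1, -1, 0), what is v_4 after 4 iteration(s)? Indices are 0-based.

v_4 = (95, -22, 78)

v_0 = (-1, -1, 0).
v_1 = A·v_0 = (-3, 0, -2).
v_2 = A·v_1 = (2, 11, -6).
v_3 = A·v_2 = (39, 33, 4).
v_4 = A·v_3 = (95, -22, 78).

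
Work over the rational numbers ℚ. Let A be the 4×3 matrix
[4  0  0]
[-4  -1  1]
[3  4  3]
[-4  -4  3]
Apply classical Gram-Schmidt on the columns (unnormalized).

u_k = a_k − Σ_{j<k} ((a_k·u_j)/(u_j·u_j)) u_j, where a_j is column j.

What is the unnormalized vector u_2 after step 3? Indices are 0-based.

u_2 = (796/857, 228/857, 2500/857, 2443/857)

Step 1: u_0 = a_0 = (4, -4, 3, -4).
Step 2: u_1 = a_1 − (32/57)·u_0 = (-128/57, 71/57, 44/19, -100/57).
Step 3: u_2 = a_2 − (-7/57)·u_0 − (167/857)·u_1 = (796/857, 228/857, 2500/857, 2443/857).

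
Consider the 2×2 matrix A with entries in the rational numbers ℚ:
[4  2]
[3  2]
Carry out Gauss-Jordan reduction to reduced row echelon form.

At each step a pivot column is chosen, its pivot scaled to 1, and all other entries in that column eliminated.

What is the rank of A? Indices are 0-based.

rank = 2

step 1: normalize row 0 (÷4) = (1, 1/2)
  row 1: subtract 3×row0 = (0, 1/2)
step 2: normalize row 1 (÷1/2) = (0, 1)
  row 0: subtract 1/2×row1 = (1, 0)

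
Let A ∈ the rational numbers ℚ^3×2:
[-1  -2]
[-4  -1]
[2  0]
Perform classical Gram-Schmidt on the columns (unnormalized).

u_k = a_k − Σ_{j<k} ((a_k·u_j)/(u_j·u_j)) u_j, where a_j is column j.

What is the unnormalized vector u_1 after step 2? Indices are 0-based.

u_1 = (-12/7, 1/7, -4/7)

Step 1: u_0 = a_0 = (-1, -4, 2).
Step 2: u_1 = a_1 − (2/7)·u_0 = (-12/7, 1/7, -4/7).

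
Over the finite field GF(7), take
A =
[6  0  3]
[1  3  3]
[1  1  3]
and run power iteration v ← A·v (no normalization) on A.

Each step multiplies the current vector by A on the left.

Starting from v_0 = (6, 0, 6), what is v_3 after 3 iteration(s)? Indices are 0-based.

v_0 = (6, 0, 6).
v_1 = A·v_0 = (5, 3, 3).
v_2 = A·v_1 = (4, 2, 3).
v_3 = A·v_2 = (5, 5, 1).

v_3 = (5, 5, 1)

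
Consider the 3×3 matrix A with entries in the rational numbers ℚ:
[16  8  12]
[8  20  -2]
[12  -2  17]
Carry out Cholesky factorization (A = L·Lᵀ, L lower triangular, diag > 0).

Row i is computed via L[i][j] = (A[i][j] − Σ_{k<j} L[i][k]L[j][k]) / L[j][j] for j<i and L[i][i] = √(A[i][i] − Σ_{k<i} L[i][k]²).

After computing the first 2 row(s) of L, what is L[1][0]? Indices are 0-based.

L[1][0] = 2

Step 1: L[0][0] = √(16) = 4.
  L[1][0] = (8) / L[0][0] = 2.
Step 2: L[1][1] = √(16) = 4.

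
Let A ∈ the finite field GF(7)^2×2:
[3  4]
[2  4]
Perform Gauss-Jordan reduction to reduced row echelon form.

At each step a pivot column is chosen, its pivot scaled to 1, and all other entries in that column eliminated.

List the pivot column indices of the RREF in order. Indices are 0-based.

pivot columns: 0, 1

step 1: normalize row 0 (÷3) = (1, 6)
  row 1: subtract 2×row0 = (0, 6)
step 2: normalize row 1 (÷6) = (0, 1)
  row 0: subtract 6×row1 = (1, 0)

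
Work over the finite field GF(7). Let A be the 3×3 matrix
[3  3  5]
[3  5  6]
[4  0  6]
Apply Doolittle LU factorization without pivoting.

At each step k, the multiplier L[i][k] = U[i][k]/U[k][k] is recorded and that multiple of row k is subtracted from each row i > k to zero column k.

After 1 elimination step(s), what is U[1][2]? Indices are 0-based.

k=0: U[0][0]=3
  eliminate (1,0): mult=1, new row 1: (0, 2, 1); set L[1][0]=1
  eliminate (2,0): mult=6, new row 2: (0, 3, 4); set L[2][0]=6

U[1][2] = 1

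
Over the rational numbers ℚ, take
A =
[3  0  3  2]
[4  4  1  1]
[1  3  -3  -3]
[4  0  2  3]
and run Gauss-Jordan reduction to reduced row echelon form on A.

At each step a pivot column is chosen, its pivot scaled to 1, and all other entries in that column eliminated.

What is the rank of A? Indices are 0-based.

rank = 4

[1] R0 /= 3  ⇒  (1, 0, 1, 2/3)
     R1 -= 4·R0  ⇒  (0, 4, -3, -5/3)
     R2 -= 1·R0  ⇒  (0, 3, -4, -11/3)
     R3 -= 4·R0  ⇒  (0, 0, -2, 1/3)
[2] R1 /= 4  ⇒  (0, 1, -3/4, -5/12)
     R2 -= 3·R1  ⇒  (0, 0, -7/4, -29/12)
[3] R2 /= -7/4  ⇒  (0, 0, 1, 29/21)
     R0 -= 1·R2  ⇒  (1, 0, 0, -5/7)
     R1 -= -3/4·R2  ⇒  (0, 1, 0, 13/21)
     R3 -= -2·R2  ⇒  (0, 0, 0, 65/21)
[4] R3 /= 65/21  ⇒  (0, 0, 0, 1)
     R0 -= -5/7·R3  ⇒  (1, 0, 0, 0)
     R1 -= 13/21·R3  ⇒  (0, 1, 0, 0)
     R2 -= 29/21·R3  ⇒  (0, 0, 1, 0)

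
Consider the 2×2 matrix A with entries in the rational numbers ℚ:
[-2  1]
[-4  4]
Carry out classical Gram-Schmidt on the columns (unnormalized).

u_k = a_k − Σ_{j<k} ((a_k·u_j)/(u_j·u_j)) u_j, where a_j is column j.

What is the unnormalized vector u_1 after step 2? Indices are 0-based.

Step 1: u_0 = a_0 = (-2, -4).
Step 2: u_1 = a_1 − (-9/10)·u_0 = (-4/5, 2/5).

u_1 = (-4/5, 2/5)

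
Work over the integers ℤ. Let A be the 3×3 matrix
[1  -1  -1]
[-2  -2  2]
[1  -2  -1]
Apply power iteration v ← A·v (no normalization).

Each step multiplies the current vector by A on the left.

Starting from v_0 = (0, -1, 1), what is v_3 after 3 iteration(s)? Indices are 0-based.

v_3 = (10, 4, 16)

v_0 = (0, -1, 1).
v_1 = A·v_0 = (0, 4, 1).
v_2 = A·v_1 = (-5, -6, -9).
v_3 = A·v_2 = (10, 4, 16).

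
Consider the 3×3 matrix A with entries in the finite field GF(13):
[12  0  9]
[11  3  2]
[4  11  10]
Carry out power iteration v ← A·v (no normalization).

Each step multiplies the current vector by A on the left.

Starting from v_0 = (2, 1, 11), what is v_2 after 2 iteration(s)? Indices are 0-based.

v_0 = (2, 1, 11).
v_1 = A·v_0 = (6, 8, 12).
v_2 = A·v_1 = (11, 10, 11).

v_2 = (11, 10, 11)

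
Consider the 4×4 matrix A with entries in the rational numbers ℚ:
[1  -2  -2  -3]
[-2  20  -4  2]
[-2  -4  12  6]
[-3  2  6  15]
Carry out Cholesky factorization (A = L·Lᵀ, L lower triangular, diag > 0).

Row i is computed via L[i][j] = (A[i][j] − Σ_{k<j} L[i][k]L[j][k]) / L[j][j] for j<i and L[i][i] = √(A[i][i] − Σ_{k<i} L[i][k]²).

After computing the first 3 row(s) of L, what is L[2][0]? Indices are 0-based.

L[2][0] = -2

Step 1: L[0][0] = √(1) = 1.
  L[1][0] = (-2) / L[0][0] = -2.
Step 2: L[1][1] = √(16) = 4.
  L[2][0] = (-2) / L[0][0] = -2.
  L[2][1] = (-8) / L[1][1] = -2.
Step 3: L[2][2] = √(4) = 2.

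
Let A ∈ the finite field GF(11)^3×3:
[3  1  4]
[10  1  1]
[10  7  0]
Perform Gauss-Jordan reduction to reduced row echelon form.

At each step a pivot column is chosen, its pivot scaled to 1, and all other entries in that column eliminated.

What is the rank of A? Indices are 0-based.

[1] R0 /= 3  ⇒  (1, 4, 5)
     R1 -= 10·R0  ⇒  (0, 5, 6)
     R2 -= 10·R0  ⇒  (0, 0, 5)
[2] R1 /= 5  ⇒  (0, 1, 10)
     R0 -= 4·R1  ⇒  (1, 0, 9)
[3] R2 /= 5  ⇒  (0, 0, 1)
     R0 -= 9·R2  ⇒  (1, 0, 0)
     R1 -= 10·R2  ⇒  (0, 1, 0)

rank = 3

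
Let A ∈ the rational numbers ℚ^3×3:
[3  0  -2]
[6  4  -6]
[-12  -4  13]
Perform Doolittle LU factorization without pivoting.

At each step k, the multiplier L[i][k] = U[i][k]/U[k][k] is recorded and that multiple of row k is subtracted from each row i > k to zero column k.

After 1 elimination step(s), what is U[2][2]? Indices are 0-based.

Step 1: pivot at (0,0) is 3.
  row1 ← row1 − (2)·row0  ⇒  L[1][0]=2, U row1=(0, 4, -2)
  row2 ← row2 − (-4)·row0  ⇒  L[2][0]=-4, U row2=(0, -4, 5)

U[2][2] = 5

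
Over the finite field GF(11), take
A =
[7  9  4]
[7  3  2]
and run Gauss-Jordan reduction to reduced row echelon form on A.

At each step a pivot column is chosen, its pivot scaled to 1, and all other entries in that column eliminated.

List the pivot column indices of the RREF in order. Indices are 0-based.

pivot columns: 0, 1

pivot(0,0)=7: scale R0 → (1, 6, 10)
  clear (1,0): R1 −= (7)R0 → (0, 5, 9)
pivot(1,1)=5: scale R1 → (0, 1, 4)
  clear (0,1): R0 −= (6)R1 → (1, 0, 8)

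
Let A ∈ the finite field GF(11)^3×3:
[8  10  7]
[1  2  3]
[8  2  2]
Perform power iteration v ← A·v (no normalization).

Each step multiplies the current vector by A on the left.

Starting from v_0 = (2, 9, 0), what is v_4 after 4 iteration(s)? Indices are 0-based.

v_0 = (2, 9, 0).
v_1 = A·v_0 = (7, 9, 1).
v_2 = A·v_1 = (10, 6, 10).
v_3 = A·v_2 = (1, 8, 2).
v_4 = A·v_3 = (3, 1, 6).

v_4 = (3, 1, 6)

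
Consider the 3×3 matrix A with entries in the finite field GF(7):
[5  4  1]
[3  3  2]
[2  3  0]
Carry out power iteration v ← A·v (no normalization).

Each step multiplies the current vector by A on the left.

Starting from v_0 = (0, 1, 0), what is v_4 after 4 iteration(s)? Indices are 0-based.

v_0 = (0, 1, 0).
v_1 = A·v_0 = (4, 3, 3).
v_2 = A·v_1 = (0, 6, 3).
v_3 = A·v_2 = (6, 3, 4).
v_4 = A·v_3 = (4, 0, 0).

v_4 = (4, 0, 0)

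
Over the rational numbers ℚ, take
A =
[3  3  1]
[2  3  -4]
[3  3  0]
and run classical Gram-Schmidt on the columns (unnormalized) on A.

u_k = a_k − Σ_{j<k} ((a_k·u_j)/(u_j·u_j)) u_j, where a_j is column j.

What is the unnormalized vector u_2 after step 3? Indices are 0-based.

Step 1: u_0 = a_0 = (3, 2, 3).
Step 2: u_1 = a_1 − (12/11)·u_0 = (-3/11, 9/11, -3/11).
Step 3: u_2 = a_2 − (-5/22)·u_0 − (-13/3)·u_1 = (1/2, 0, -1/2).

u_2 = (1/2, 0, -1/2)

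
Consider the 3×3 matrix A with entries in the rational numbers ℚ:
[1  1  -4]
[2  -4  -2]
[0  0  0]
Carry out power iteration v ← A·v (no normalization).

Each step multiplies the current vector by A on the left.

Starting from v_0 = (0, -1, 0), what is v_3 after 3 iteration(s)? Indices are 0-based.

v_3 = (-15, 78, 0)

v_0 = (0, -1, 0).
v_1 = A·v_0 = (-1, 4, 0).
v_2 = A·v_1 = (3, -18, 0).
v_3 = A·v_2 = (-15, 78, 0).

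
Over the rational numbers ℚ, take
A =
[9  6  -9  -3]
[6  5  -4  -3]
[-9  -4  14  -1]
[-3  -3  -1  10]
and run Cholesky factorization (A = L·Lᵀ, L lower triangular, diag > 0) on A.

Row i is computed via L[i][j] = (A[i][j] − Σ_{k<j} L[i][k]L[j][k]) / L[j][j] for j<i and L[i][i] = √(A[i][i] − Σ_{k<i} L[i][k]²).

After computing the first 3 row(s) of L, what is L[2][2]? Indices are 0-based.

Step 1: L[0][0] = √(9) = 3.
  L[1][0] = (6) / L[0][0] = 2.
Step 2: L[1][1] = √(1) = 1.
  L[2][0] = (-9) / L[0][0] = -3.
  L[2][1] = (2) / L[1][1] = 2.
Step 3: L[2][2] = √(1) = 1.

L[2][2] = 1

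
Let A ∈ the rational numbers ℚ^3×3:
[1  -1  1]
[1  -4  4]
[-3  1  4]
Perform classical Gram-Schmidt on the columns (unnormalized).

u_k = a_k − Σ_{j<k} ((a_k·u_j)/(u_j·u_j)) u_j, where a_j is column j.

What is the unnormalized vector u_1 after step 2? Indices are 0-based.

Step 1: u_0 = a_0 = (1, 1, -3).
Step 2: u_1 = a_1 − (-8/11)·u_0 = (-3/11, -36/11, -13/11).

u_1 = (-3/11, -36/11, -13/11)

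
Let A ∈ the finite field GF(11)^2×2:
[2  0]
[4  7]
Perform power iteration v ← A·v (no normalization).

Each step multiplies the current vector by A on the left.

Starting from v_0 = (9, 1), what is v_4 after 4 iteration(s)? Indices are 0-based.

v_4 = (1, 4)

v_0 = (9, 1).
v_1 = A·v_0 = (7, 10).
v_2 = A·v_1 = (3, 10).
v_3 = A·v_2 = (6, 5).
v_4 = A·v_3 = (1, 4).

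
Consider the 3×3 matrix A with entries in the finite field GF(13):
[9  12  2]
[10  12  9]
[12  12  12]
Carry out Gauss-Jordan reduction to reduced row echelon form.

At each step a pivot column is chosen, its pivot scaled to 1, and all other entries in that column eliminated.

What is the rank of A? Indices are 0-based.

rank = 3

pivot(0,0)=9: scale R0 → (1, 10, 6)
  clear (1,0): R1 −= (10)R0 → (0, 3, 1)
  clear (2,0): R2 −= (12)R0 → (0, 9, 5)
pivot(1,1)=3: scale R1 → (0, 1, 9)
  clear (0,1): R0 −= (10)R1 → (1, 0, 7)
  clear (2,1): R2 −= (9)R1 → (0, 0, 2)
pivot(2,2)=2: scale R2 → (0, 0, 1)
  clear (0,2): R0 −= (7)R2 → (1, 0, 0)
  clear (1,2): R1 −= (9)R2 → (0, 1, 0)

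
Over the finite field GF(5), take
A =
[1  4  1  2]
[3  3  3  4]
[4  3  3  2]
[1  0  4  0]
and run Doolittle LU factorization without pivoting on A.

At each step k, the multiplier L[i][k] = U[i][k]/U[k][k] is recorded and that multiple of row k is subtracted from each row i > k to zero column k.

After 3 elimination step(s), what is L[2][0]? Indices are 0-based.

L[2][0] = 4

k=0: U[0][0]=1
  eliminate (1,0): mult=3, new row 1: (0, 1, 0, 3); set L[1][0]=3
  eliminate (2,0): mult=4, new row 2: (0, 2, 4, 4); set L[2][0]=4
  eliminate (3,0): mult=1, new row 3: (0, 1, 3, 3); set L[3][0]=1
k=1: U[1][1]=1
  eliminate (2,1): mult=2, new row 2: (0, 0, 4, 3); set L[2][1]=2
  eliminate (3,1): mult=1, new row 3: (0, 0, 3, 0); set L[3][1]=1
k=2: U[2][2]=4
  eliminate (3,2): mult=2, new row 3: (0, 0, 0, 4); set L[3][2]=2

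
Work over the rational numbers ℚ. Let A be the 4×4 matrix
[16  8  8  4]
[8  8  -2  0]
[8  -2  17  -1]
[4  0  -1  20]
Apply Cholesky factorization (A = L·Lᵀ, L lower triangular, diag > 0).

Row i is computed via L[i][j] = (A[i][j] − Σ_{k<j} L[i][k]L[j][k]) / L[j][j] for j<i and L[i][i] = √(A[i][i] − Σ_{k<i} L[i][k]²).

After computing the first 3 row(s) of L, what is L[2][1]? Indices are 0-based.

Step 1: L[0][0] = √(16) = 4.
  L[1][0] = (8) / L[0][0] = 2.
Step 2: L[1][1] = √(4) = 2.
  L[2][0] = (8) / L[0][0] = 2.
  L[2][1] = (-6) / L[1][1] = -3.
Step 3: L[2][2] = √(4) = 2.

L[2][1] = -3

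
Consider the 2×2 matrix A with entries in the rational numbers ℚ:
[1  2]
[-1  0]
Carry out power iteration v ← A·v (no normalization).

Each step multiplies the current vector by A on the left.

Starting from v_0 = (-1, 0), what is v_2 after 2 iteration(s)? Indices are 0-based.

v_2 = (1, 1)

v_0 = (-1, 0).
v_1 = A·v_0 = (-1, 1).
v_2 = A·v_1 = (1, 1).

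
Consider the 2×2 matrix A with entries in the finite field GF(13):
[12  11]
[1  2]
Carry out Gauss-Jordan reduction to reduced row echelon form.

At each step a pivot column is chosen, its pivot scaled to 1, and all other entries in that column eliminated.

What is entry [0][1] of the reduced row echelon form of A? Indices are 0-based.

M[0][1] = 2

step 1: normalize row 0 (÷12) = (1, 2)
  row 1: subtract 1×row0 = (0, 0)
skip col 1 (zero from row 1)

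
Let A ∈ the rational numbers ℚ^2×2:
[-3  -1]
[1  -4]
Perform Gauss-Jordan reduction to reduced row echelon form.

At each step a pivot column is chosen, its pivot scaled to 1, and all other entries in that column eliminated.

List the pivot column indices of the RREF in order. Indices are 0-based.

pivot(0,0)=-3: scale R0 → (1, 1/3)
  clear (1,0): R1 −= (1)R0 → (0, -13/3)
pivot(1,1)=-13/3: scale R1 → (0, 1)
  clear (0,1): R0 −= (1/3)R1 → (1, 0)

pivot columns: 0, 1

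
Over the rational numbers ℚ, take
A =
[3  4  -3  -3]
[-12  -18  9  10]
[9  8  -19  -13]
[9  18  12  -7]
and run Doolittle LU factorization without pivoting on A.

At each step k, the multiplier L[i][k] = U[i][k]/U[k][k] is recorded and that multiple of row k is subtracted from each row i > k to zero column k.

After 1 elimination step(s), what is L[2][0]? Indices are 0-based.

k=0: U[0][0]=3
  eliminate (1,0): mult=-4, new row 1: (0, -2, -3, -2); set L[1][0]=-4
  eliminate (2,0): mult=3, new row 2: (0, -4, -10, -4); set L[2][0]=3
  eliminate (3,0): mult=3, new row 3: (0, 6, 21, 2); set L[3][0]=3

L[2][0] = 3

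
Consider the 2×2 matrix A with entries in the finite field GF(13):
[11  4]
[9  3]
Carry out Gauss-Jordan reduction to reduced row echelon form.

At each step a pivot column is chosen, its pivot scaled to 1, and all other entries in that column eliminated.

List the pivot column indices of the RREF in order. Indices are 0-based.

step 1: normalize row 0 (÷11) = (1, 11)
  row 1: subtract 9×row0 = (0, 8)
step 2: normalize row 1 (÷8) = (0, 1)
  row 0: subtract 11×row1 = (1, 0)

pivot columns: 0, 1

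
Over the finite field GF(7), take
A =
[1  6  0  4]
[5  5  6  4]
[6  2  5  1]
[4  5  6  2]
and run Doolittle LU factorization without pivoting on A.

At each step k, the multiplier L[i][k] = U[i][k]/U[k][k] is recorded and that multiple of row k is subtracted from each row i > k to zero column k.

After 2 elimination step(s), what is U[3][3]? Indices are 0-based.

Step 1: pivot at (0,0) is 1.
  row1 ← row1 − (5)·row0  ⇒  L[1][0]=5, U row1=(0, 3, 6, 5)
  row2 ← row2 − (6)·row0  ⇒  L[2][0]=6, U row2=(0, 1, 5, 5)
  row3 ← row3 − (4)·row0  ⇒  L[3][0]=4, U row3=(0, 2, 6, 0)
Step 2: pivot at (1,1) is 3.
  row2 ← row2 − (5)·row1  ⇒  L[2][1]=5, U row2=(0, 0, 3, 1)
  row3 ← row3 − (3)·row1  ⇒  L[3][1]=3, U row3=(0, 0, 2, 6)

U[3][3] = 6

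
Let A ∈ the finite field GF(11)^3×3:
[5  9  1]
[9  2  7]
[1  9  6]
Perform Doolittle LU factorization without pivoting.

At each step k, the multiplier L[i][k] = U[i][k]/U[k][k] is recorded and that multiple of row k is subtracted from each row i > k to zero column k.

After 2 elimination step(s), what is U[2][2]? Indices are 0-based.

Step 1: pivot at (0,0) is 5.
  row1 ← row1 − (4)·row0  ⇒  L[1][0]=4, U row1=(0, 10, 3)
  row2 ← row2 − (9)·row0  ⇒  L[2][0]=9, U row2=(0, 5, 8)
Step 2: pivot at (1,1) is 10.
  row2 ← row2 − (6)·row1  ⇒  L[2][1]=6, U row2=(0, 0, 1)

U[2][2] = 1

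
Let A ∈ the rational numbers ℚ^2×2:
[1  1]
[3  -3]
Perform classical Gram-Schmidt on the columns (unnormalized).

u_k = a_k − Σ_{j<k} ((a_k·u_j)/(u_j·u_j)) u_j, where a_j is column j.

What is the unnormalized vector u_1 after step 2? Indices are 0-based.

Step 1: u_0 = a_0 = (1, 3).
Step 2: u_1 = a_1 − (-4/5)·u_0 = (9/5, -3/5).

u_1 = (9/5, -3/5)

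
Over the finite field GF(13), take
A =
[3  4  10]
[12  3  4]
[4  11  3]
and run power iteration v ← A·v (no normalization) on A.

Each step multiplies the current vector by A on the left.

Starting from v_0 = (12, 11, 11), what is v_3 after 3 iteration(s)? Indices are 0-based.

v_0 = (12, 11, 11).
v_1 = A·v_0 = (8, 0, 7).
v_2 = A·v_1 = (3, 7, 1).
v_3 = A·v_2 = (8, 9, 1).

v_3 = (8, 9, 1)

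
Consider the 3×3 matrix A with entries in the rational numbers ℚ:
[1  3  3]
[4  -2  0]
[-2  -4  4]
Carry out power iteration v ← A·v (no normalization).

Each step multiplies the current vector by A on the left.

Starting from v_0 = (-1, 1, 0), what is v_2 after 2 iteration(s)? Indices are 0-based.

v_2 = (-22, 20, 12)

v_0 = (-1, 1, 0).
v_1 = A·v_0 = (2, -6, -2).
v_2 = A·v_1 = (-22, 20, 12).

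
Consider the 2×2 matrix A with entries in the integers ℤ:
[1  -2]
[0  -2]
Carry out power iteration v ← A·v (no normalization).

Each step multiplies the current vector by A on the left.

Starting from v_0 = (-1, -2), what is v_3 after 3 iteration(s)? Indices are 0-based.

v_3 = (11, 16)

v_0 = (-1, -2).
v_1 = A·v_0 = (3, 4).
v_2 = A·v_1 = (-5, -8).
v_3 = A·v_2 = (11, 16).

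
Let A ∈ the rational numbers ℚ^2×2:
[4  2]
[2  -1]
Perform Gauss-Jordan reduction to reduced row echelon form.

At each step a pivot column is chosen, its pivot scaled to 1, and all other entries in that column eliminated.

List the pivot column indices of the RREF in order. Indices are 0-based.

pivot columns: 0, 1

pivot(0,0)=4: scale R0 → (1, 1/2)
  clear (1,0): R1 −= (2)R0 → (0, -2)
pivot(1,1)=-2: scale R1 → (0, 1)
  clear (0,1): R0 −= (1/2)R1 → (1, 0)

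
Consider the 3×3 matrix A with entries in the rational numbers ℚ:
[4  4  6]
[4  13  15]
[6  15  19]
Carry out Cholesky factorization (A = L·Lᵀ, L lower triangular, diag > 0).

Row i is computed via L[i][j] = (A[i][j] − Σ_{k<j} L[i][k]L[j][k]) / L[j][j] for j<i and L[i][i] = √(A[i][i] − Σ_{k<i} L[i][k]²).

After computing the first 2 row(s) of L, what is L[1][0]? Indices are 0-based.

Step 1: L[0][0] = √(4) = 2.
  L[1][0] = (4) / L[0][0] = 2.
Step 2: L[1][1] = √(9) = 3.

L[1][0] = 2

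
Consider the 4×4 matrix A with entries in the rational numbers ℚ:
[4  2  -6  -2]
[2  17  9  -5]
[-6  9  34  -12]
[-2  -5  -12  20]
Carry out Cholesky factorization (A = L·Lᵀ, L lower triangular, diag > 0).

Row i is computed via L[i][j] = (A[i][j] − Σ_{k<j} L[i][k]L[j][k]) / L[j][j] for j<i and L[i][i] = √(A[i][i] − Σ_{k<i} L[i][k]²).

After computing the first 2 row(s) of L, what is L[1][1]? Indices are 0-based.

Step 1: L[0][0] = √(4) = 2.
  L[1][0] = (2) / L[0][0] = 1.
Step 2: L[1][1] = √(16) = 4.

L[1][1] = 4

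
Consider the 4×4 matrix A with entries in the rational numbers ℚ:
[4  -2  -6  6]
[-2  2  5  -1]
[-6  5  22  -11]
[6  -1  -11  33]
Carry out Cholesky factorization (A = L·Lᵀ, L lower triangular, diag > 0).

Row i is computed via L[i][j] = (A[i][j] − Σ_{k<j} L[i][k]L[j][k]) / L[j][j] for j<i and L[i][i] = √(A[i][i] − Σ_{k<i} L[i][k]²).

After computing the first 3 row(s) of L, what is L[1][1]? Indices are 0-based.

L[1][1] = 1

Step 1: L[0][0] = √(4) = 2.
  L[1][0] = (-2) / L[0][0] = -1.
Step 2: L[1][1] = √(1) = 1.
  L[2][0] = (-6) / L[0][0] = -3.
  L[2][1] = (2) / L[1][1] = 2.
Step 3: L[2][2] = √(9) = 3.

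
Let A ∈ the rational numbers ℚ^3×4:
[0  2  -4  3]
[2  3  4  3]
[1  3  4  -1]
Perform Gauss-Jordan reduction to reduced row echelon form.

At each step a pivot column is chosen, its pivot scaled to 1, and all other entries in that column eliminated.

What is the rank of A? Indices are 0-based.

rank = 3

[1] R0 <-> R1
[1] R0 /= 2  ⇒  (1, 3/2, 2, 3/2)
     R2 -= 1·R0  ⇒  (0, 3/2, 2, -5/2)
[2] R1 /= 2  ⇒  (0, 1, -2, 3/2)
     R0 -= 3/2·R1  ⇒  (1, 0, 5, -3/4)
     R2 -= 3/2·R1  ⇒  (0, 0, 5, -19/4)
[3] R2 /= 5  ⇒  (0, 0, 1, -19/20)
     R0 -= 5·R2  ⇒  (1, 0, 0, 4)
     R1 -= -2·R2  ⇒  (0, 1, 0, -2/5)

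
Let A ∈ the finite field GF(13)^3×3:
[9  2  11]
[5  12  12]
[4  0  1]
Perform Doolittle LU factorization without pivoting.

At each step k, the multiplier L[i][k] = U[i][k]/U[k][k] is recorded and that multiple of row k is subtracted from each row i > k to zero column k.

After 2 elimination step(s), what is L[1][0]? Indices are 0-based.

L[1][0] = 2

[col 0] pivot 9
  R1 -= 2*R0 → (0, 8, 3)  (L[1][0] := 2)
  R2 -= 12*R0 → (0, 2, 12)  (L[2][0] := 12)
[col 1] pivot 8
  R2 -= 10*R1 → (0, 0, 8)  (L[2][1] := 10)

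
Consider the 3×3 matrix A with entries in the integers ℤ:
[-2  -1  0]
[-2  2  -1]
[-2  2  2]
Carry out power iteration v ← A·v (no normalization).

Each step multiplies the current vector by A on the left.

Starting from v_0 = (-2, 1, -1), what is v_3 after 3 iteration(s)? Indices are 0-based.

v_3 = (22, 18, 66)

v_0 = (-2, 1, -1).
v_1 = A·v_0 = (3, 7, 4).
v_2 = A·v_1 = (-13, 4, 16).
v_3 = A·v_2 = (22, 18, 66).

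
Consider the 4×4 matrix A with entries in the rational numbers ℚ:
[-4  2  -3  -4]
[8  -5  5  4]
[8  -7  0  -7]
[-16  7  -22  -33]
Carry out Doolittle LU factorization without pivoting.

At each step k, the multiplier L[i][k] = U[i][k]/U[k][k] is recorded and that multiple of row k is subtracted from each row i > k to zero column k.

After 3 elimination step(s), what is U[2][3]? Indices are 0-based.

k=0: U[0][0]=-4
  eliminate (1,0): mult=-2, new row 1: (0, -1, -1, -4); set L[1][0]=-2
  eliminate (2,0): mult=-2, new row 2: (0, -3, -6, -15); set L[2][0]=-2
  eliminate (3,0): mult=4, new row 3: (0, -1, -10, -17); set L[3][0]=4
k=1: U[1][1]=-1
  eliminate (2,1): mult=3, new row 2: (0, 0, -3, -3); set L[2][1]=3
  eliminate (3,1): mult=1, new row 3: (0, 0, -9, -13); set L[3][1]=1
k=2: U[2][2]=-3
  eliminate (3,2): mult=3, new row 3: (0, 0, 0, -4); set L[3][2]=3

U[2][3] = -3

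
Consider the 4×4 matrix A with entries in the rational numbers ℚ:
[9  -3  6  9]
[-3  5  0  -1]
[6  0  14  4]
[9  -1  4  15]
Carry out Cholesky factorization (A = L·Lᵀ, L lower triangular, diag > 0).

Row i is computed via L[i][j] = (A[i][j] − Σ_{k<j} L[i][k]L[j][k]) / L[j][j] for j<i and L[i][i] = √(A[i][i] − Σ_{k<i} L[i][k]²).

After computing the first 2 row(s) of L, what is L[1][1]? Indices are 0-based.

Step 1: L[0][0] = √(9) = 3.
  L[1][0] = (-3) / L[0][0] = -1.
Step 2: L[1][1] = √(4) = 2.

L[1][1] = 2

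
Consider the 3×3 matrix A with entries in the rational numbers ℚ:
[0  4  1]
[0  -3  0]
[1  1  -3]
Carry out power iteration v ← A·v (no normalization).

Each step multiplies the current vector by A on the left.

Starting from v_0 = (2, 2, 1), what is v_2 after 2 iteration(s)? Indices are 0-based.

v_0 = (2, 2, 1).
v_1 = A·v_0 = (9, -6, 1).
v_2 = A·v_1 = (-23, 18, 0).

v_2 = (-23, 18, 0)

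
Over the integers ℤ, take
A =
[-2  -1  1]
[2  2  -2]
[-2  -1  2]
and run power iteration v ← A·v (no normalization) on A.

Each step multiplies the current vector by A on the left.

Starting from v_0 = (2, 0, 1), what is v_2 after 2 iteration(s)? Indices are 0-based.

v_0 = (2, 0, 1).
v_1 = A·v_0 = (-3, 2, -2).
v_2 = A·v_1 = (2, 2, 0).

v_2 = (2, 2, 0)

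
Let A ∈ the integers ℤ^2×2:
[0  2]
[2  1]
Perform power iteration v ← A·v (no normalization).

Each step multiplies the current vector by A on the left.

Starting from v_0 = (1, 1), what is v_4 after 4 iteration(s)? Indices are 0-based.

v_0 = (1, 1).
v_1 = A·v_0 = (2, 3).
v_2 = A·v_1 = (6, 7).
v_3 = A·v_2 = (14, 19).
v_4 = A·v_3 = (38, 47).

v_4 = (38, 47)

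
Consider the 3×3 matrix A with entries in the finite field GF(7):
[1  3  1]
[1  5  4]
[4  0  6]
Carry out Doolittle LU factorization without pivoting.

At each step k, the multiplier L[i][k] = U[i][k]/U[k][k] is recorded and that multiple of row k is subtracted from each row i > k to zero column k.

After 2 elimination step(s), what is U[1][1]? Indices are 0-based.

U[1][1] = 2

Step 1: pivot at (0,0) is 1.
  row1 ← row1 − (1)·row0  ⇒  L[1][0]=1, U row1=(0, 2, 3)
  row2 ← row2 − (4)·row0  ⇒  L[2][0]=4, U row2=(0, 2, 2)
Step 2: pivot at (1,1) is 2.
  row2 ← row2 − (1)·row1  ⇒  L[2][1]=1, U row2=(0, 0, 6)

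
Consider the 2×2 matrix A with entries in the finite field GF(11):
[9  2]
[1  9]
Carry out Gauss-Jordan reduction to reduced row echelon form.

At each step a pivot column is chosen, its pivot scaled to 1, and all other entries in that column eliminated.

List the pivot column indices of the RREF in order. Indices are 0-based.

pivot columns: 0, 1

[1] R0 /= 9  ⇒  (1, 10)
     R1 -= 1·R0  ⇒  (0, 10)
[2] R1 /= 10  ⇒  (0, 1)
     R0 -= 10·R1  ⇒  (1, 0)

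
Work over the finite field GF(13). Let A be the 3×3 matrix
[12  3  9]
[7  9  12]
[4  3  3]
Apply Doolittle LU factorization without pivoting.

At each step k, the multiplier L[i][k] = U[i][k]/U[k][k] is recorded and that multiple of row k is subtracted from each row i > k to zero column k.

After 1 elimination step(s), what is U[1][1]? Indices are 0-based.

k=0: U[0][0]=12
  eliminate (1,0): mult=6, new row 1: (0, 4, 10); set L[1][0]=6
  eliminate (2,0): mult=9, new row 2: (0, 2, 0); set L[2][0]=9

U[1][1] = 4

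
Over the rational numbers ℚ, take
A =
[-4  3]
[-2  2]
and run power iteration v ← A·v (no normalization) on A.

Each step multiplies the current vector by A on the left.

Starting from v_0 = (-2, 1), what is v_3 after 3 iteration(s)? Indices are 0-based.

v_0 = (-2, 1).
v_1 = A·v_0 = (11, 6).
v_2 = A·v_1 = (-26, -10).
v_3 = A·v_2 = (74, 32).

v_3 = (74, 32)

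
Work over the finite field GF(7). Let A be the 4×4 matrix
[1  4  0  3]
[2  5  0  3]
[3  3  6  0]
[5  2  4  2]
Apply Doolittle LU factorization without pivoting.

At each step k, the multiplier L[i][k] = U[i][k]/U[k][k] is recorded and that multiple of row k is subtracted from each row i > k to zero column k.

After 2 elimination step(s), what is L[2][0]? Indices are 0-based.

L[2][0] = 3

k=0: U[0][0]=1
  eliminate (1,0): mult=2, new row 1: (0, 4, 0, 4); set L[1][0]=2
  eliminate (2,0): mult=3, new row 2: (0, 5, 6, 5); set L[2][0]=3
  eliminate (3,0): mult=5, new row 3: (0, 3, 4, 1); set L[3][0]=5
k=1: U[1][1]=4
  eliminate (2,1): mult=3, new row 2: (0, 0, 6, 0); set L[2][1]=3
  eliminate (3,1): mult=6, new row 3: (0, 0, 4, 5); set L[3][1]=6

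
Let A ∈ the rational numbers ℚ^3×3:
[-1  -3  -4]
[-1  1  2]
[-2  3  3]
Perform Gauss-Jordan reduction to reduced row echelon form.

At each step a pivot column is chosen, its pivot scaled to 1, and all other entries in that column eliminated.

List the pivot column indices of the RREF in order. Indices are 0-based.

pivot columns: 0, 1, 2

pivot(0,0)=-1: scale R0 → (1, 3, 4)
  clear (1,0): R1 −= (-1)R0 → (0, 4, 6)
  clear (2,0): R2 −= (-2)R0 → (0, 9, 11)
pivot(1,1)=4: scale R1 → (0, 1, 3/2)
  clear (0,1): R0 −= (3)R1 → (1, 0, -1/2)
  clear (2,1): R2 −= (9)R1 → (0, 0, -5/2)
pivot(2,2)=-5/2: scale R2 → (0, 0, 1)
  clear (0,2): R0 −= (-1/2)R2 → (1, 0, 0)
  clear (1,2): R1 −= (3/2)R2 → (0, 1, 0)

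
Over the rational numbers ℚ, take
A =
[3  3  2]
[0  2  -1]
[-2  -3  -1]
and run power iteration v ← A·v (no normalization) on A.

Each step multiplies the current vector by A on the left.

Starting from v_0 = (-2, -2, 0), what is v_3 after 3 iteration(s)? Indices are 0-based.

v_0 = (-2, -2, 0).
v_1 = A·v_0 = (-12, -4, 10).
v_2 = A·v_1 = (-28, -18, 26).
v_3 = A·v_2 = (-86, -62, 84).

v_3 = (-86, -62, 84)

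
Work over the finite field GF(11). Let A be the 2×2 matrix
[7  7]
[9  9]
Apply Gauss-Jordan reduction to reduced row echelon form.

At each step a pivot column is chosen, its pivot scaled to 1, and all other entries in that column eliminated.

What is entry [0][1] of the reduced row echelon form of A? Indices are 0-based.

M[0][1] = 1

step 1: normalize row 0 (÷7) = (1, 1)
  row 1: subtract 9×row0 = (0, 0)
skip col 1 (zero from row 1)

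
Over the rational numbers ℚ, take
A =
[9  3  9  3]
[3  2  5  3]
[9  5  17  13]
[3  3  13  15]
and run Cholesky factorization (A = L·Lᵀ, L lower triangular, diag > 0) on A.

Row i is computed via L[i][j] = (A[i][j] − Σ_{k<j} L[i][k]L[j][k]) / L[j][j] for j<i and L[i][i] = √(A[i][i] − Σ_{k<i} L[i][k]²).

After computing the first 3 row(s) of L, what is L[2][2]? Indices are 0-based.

Step 1: L[0][0] = √(9) = 3.
  L[1][0] = (3) / L[0][0] = 1.
Step 2: L[1][1] = √(1) = 1.
  L[2][0] = (9) / L[0][0] = 3.
  L[2][1] = (2) / L[1][1] = 2.
Step 3: L[2][2] = √(4) = 2.

L[2][2] = 2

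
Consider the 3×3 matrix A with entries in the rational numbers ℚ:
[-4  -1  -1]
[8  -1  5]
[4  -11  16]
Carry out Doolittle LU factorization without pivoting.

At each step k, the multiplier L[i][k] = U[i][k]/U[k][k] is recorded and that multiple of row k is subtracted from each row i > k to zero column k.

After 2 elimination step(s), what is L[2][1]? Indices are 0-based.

[col 0] pivot -4
  R1 -= -2*R0 → (0, -3, 3)  (L[1][0] := -2)
  R2 -= -1*R0 → (0, -12, 15)  (L[2][0] := -1)
[col 1] pivot -3
  R2 -= 4*R1 → (0, 0, 3)  (L[2][1] := 4)

L[2][1] = 4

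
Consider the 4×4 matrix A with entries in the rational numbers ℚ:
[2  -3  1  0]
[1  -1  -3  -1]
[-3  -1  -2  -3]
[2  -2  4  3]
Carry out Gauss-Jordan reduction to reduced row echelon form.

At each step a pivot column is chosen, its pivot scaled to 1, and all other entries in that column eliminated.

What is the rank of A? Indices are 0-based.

rank = 4

step 1: normalize row 0 (÷2) = (1, -3/2, 1/2, 0)
  row 1: subtract 1×row0 = (0, 1/2, -7/2, -1)
  row 2: subtract -3×row0 = (0, -11/2, -1/2, -3)
  row 3: subtract 2×row0 = (0, 1, 3, 3)
step 2: normalize row 1 (÷1/2) = (0, 1, -7, -2)
  row 0: subtract -3/2×row1 = (1, 0, -10, -3)
  row 2: subtract -11/2×row1 = (0, 0, -39, -14)
  row 3: subtract 1×row1 = (0, 0, 10, 5)
step 3: normalize row 2 (÷-39) = (0, 0, 1, 14/39)
  row 0: subtract -10×row2 = (1, 0, 0, 23/39)
  row 1: subtract -7×row2 = (0, 1, 0, 20/39)
  row 3: subtract 10×row2 = (0, 0, 0, 55/39)
step 4: normalize row 3 (÷55/39) = (0, 0, 0, 1)
  row 0: subtract 23/39×row3 = (1, 0, 0, 0)
  row 1: subtract 20/39×row3 = (0, 1, 0, 0)
  row 2: subtract 14/39×row3 = (0, 0, 1, 0)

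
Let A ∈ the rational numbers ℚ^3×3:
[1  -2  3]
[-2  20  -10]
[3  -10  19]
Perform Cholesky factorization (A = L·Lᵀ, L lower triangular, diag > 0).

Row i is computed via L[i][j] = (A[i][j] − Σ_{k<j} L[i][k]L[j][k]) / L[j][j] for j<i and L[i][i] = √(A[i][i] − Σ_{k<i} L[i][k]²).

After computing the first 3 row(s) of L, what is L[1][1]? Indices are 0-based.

Step 1: L[0][0] = √(1) = 1.
  L[1][0] = (-2) / L[0][0] = -2.
Step 2: L[1][1] = √(16) = 4.
  L[2][0] = (3) / L[0][0] = 3.
  L[2][1] = (-4) / L[1][1] = -1.
Step 3: L[2][2] = √(9) = 3.

L[1][1] = 4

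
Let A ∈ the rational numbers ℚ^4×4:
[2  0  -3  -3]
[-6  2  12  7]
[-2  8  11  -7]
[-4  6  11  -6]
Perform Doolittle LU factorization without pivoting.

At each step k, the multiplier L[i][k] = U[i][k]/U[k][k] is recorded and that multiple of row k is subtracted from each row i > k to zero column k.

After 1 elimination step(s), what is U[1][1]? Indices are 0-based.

k=0: U[0][0]=2
  eliminate (1,0): mult=-3, new row 1: (0, 2, 3, -2); set L[1][0]=-3
  eliminate (2,0): mult=-1, new row 2: (0, 8, 8, -10); set L[2][0]=-1
  eliminate (3,0): mult=-2, new row 3: (0, 6, 5, -12); set L[3][0]=-2

U[1][1] = 2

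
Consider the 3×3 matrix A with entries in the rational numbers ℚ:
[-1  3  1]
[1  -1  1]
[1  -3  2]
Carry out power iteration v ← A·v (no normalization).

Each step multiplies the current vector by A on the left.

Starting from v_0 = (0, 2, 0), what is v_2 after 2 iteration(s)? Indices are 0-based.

v_0 = (0, 2, 0).
v_1 = A·v_0 = (6, -2, -6).
v_2 = A·v_1 = (-18, 2, 0).

v_2 = (-18, 2, 0)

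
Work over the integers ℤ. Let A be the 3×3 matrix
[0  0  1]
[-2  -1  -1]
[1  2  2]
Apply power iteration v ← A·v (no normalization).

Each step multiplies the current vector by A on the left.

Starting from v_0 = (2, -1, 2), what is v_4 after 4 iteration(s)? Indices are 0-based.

v_0 = (2, -1, 2).
v_1 = A·v_0 = (2, -5, 4).
v_2 = A·v_1 = (4, -3, 0).
v_3 = A·v_2 = (0, -5, -2).
v_4 = A·v_3 = (-2, 7, -14).

v_4 = (-2, 7, -14)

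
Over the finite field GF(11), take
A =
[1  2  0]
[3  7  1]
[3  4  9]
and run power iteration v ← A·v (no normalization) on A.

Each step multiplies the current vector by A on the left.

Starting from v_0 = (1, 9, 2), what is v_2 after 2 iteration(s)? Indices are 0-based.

v_0 = (1, 9, 2).
v_1 = A·v_0 = (8, 2, 2).
v_2 = A·v_1 = (1, 7, 6).

v_2 = (1, 7, 6)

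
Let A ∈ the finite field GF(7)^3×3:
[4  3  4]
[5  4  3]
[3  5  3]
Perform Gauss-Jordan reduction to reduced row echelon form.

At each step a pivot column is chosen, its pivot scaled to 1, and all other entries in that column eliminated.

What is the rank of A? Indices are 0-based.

[1] R0 /= 4  ⇒  (1, 6, 1)
     R1 -= 5·R0  ⇒  (0, 2, 5)
     R2 -= 3·R0  ⇒  (0, 1, 0)
[2] R1 /= 2  ⇒  (0, 1, 6)
     R0 -= 6·R1  ⇒  (1, 0, 0)
     R2 -= 1·R1  ⇒  (0, 0, 1)
[3] R2 /= 1  ⇒  (0, 0, 1)
     R1 -= 6·R2  ⇒  (0, 1, 0)

rank = 3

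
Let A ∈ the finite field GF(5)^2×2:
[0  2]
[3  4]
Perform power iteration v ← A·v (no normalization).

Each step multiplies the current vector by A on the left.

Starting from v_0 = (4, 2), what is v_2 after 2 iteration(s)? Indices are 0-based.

v_2 = (0, 2)

v_0 = (4, 2).
v_1 = A·v_0 = (4, 0).
v_2 = A·v_1 = (0, 2).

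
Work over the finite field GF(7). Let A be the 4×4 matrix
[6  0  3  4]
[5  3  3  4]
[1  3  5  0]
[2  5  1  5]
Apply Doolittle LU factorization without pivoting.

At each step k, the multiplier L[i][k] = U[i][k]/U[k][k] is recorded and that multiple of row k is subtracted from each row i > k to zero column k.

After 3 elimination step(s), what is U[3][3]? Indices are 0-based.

U[3][3] = 5

[col 0] pivot 6
  R1 -= 2*R0 → (0, 3, 4, 3)  (L[1][0] := 2)
  R2 -= 6*R0 → (0, 3, 1, 4)  (L[2][0] := 6)
  R3 -= 5*R0 → (0, 5, 0, 6)  (L[3][0] := 5)
[col 1] pivot 3
  R2 -= 1*R1 → (0, 0, 4, 1)  (L[2][1] := 1)
  R3 -= 4*R1 → (0, 0, 5, 1)  (L[3][1] := 4)
[col 2] pivot 4
  R3 -= 3*R2 → (0, 0, 0, 5)  (L[3][2] := 3)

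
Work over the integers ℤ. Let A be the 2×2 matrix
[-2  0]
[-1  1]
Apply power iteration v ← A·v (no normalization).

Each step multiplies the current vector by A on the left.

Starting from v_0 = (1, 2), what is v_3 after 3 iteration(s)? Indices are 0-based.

v_3 = (-8, -1)

v_0 = (1, 2).
v_1 = A·v_0 = (-2, 1).
v_2 = A·v_1 = (4, 3).
v_3 = A·v_2 = (-8, -1).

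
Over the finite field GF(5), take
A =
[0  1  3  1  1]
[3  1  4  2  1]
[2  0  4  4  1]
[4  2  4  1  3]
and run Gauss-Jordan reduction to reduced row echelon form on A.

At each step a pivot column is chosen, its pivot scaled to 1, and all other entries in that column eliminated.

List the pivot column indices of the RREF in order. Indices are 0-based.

pivot columns: 0, 1, 3, 4

step 1: exchange rows 0,1
step 1: normalize row 0 (÷3) = (1, 2, 3, 4, 2)
  row 2: subtract 2×row0 = (0, 1, 3, 1, 2)
  row 3: subtract 4×row0 = (0, 4, 2, 0, 0)
step 2: normalize row 1 (÷1) = (0, 1, 3, 1, 1)
  row 0: subtract 2×row1 = (1, 0, 2, 2, 0)
  row 2: subtract 1×row1 = (0, 0, 0, 0, 1)
  row 3: subtract 4×row1 = (0, 0, 0, 1, 1)
skip col 2 (zero from row 2)
step 3: exchange rows 2,3
step 3: normalize row 2 (÷1) = (0, 0, 0, 1, 1)
  row 0: subtract 2×row2 = (1, 0, 2, 0, 3)
  row 1: subtract 1×row2 = (0, 1, 3, 0, 0)
step 4: normalize row 3 (÷1) = (0, 0, 0, 0, 1)
  row 0: subtract 3×row3 = (1, 0, 2, 0, 0)
  row 2: subtract 1×row3 = (0, 0, 0, 1, 0)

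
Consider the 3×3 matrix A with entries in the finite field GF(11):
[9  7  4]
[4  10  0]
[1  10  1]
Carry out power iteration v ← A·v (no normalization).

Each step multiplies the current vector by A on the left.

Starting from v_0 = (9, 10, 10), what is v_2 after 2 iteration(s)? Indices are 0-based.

v_2 = (1, 1, 9)

v_0 = (9, 10, 10).
v_1 = A·v_0 = (4, 4, 9).
v_2 = A·v_1 = (1, 1, 9).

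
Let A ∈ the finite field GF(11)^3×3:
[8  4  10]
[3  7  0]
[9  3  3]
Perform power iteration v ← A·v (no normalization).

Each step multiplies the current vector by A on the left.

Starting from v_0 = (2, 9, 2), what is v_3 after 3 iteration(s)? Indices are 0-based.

v_0 = (2, 9, 2).
v_1 = A·v_0 = (6, 3, 7).
v_2 = A·v_1 = (9, 6, 7).
v_3 = A·v_2 = (1, 3, 10).

v_3 = (1, 3, 10)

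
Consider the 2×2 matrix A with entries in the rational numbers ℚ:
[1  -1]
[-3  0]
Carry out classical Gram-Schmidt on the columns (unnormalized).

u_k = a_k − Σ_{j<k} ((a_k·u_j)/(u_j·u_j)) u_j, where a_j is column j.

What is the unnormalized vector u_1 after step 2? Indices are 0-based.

Step 1: u_0 = a_0 = (1, -3).
Step 2: u_1 = a_1 − (-1/10)·u_0 = (-9/10, -3/10).

u_1 = (-9/10, -3/10)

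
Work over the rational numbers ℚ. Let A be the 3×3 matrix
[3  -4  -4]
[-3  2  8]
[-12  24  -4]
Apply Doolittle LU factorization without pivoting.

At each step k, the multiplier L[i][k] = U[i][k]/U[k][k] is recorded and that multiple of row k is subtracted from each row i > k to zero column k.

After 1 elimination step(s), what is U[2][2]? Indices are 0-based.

k=0: U[0][0]=3
  eliminate (1,0): mult=-1, new row 1: (0, -2, 4); set L[1][0]=-1
  eliminate (2,0): mult=-4, new row 2: (0, 8, -20); set L[2][0]=-4

U[2][2] = -20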